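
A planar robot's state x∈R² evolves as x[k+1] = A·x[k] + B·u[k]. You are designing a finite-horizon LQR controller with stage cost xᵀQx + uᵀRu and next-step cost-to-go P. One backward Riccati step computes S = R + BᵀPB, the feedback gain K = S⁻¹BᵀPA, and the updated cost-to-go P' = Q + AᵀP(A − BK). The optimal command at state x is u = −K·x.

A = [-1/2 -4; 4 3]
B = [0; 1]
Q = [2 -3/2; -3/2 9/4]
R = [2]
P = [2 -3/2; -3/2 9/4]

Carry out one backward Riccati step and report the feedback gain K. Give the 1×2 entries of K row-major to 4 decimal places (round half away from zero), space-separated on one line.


2.2941 3.0000

BᵀP = [-1.5000 2.2500]
S = R + BᵀPB = [2] + [2.2500] = [4.2500]
BᵀPA = [9.7500 12.7500]
K = S⁻¹·BᵀPA = [2.2941 3.0000]
A−BK = [-0.5000 -4.0000; 1.7059 0.0000]
AᵀP(A−BK) = [20.1324 28.0000; 28.0000 50.0000]
P' = Q + AᵀP(A−BK) = [22.1324 26.5000; 26.5000 52.2500]
tr(P') = 74.3824


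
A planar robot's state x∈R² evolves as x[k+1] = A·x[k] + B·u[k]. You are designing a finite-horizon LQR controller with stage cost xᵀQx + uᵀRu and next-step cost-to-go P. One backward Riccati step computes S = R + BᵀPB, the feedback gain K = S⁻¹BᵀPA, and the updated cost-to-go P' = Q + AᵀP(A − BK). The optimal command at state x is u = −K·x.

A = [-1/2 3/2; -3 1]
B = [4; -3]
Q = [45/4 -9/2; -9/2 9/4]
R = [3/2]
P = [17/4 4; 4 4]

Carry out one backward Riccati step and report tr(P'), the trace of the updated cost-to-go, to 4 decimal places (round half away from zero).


BᵀP = [5.0000 4.0000]
S = R + BᵀPB = [3/2] + [8.0000] = [9.5000]
BᵀPA = [-14.5000 11.5000]
K = S⁻¹·BᵀPA = [-1.5263 1.2105]
A−BK = [5.6053 -3.3421; -7.5789 4.6316]
AᵀP(A−BK) = [26.9309 -17.6349; -17.6349 11.6414]
P' = Q + AᵀP(A−BK) = [38.1809 -22.1349; -22.1349 13.8914]
tr(P') = 52.0724

52.0724


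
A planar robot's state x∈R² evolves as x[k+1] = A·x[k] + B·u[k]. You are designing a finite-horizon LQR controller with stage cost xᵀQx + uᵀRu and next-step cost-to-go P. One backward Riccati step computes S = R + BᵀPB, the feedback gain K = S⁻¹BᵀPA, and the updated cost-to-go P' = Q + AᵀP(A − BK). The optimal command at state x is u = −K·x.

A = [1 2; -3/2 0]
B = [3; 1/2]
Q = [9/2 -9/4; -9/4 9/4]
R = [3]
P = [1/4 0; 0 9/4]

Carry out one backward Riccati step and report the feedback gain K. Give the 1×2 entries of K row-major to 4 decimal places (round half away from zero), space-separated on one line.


-0.1613 0.2581

BᵀP = [0.7500 1.1250]
S = R + BᵀPB = [3] + [2.8125] = [5.8125]
BᵀPA = [-0.9375 1.5000]
K = S⁻¹·BᵀPA = [-0.1613 0.2581]
A−BK = [1.4839 1.2258; -1.4194 -0.1290]
AᵀP(A−BK) = [5.1613 0.7419; 0.7419 0.6129]
P' = Q + AᵀP(A−BK) = [9.6613 -1.5081; -1.5081 2.8629]
tr(P') = 12.5242


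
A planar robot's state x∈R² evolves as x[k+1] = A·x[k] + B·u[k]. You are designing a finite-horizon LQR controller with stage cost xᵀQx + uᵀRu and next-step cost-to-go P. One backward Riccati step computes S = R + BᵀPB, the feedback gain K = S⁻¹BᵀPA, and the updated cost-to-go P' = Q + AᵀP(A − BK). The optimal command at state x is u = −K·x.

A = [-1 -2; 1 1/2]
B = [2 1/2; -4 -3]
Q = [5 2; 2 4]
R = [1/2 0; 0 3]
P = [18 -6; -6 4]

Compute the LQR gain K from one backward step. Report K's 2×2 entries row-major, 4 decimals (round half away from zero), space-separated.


-0.4790 -0.9442 0.2050 0.7501

BᵀP = [60.0000 -28.0000; 27.0000 -15.0000]
S = R + BᵀPB = [1/2 0; 0 3] + [232.0000 114.0000; 114.0000 58.5000] = [232.5000 114.0000; 114.0000 61.5000]
BᵀPA = [-88.0000 -134.0000; -42.0000 -61.5000]
K = S⁻¹·BᵀPA = [-0.4790 -0.9442; 0.2050 0.7501]
A−BK = [-0.1445 -0.4868; -0.3011 -1.0262]
AᵀP(A−BK) = [0.4571 1.4203; 1.4203 4.6169]
P' = Q + AᵀP(A−BK) = [5.4571 3.4203; 3.4203 8.6169]
tr(P') = 14.0740


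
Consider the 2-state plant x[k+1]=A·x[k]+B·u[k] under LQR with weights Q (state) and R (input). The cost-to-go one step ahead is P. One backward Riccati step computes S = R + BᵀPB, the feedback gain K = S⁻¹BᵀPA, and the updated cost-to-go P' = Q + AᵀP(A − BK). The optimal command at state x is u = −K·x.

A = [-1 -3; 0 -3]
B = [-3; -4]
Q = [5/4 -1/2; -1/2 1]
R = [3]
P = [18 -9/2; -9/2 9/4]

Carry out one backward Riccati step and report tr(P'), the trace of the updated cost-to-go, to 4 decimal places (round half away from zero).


11.5403

BᵀP = [-36.0000 4.5000]
S = R + BᵀPB = [3] + [90.0000] = [93.0000]
BᵀPA = [36.0000 94.5000]
K = S⁻¹·BᵀPA = [0.3871 1.0161]
A−BK = [0.1613 0.0484; 1.5484 1.0645]
AᵀP(A−BK) = [4.0645 3.9194; 3.9194 5.2258]
P' = Q + AᵀP(A−BK) = [5.3145 3.4194; 3.4194 6.2258]
tr(P') = 11.5403


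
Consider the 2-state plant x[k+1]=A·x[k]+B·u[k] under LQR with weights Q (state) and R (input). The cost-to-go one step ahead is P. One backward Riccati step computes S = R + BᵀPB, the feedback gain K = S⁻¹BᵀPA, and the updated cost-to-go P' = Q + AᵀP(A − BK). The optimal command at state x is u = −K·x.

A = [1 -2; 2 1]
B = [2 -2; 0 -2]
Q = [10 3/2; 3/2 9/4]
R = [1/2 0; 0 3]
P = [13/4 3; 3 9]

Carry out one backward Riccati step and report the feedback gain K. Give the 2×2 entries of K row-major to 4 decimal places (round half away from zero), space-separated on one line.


BᵀP = [6.5000 6.0000; -12.5000 -24.0000]
S = R + BᵀPB = [1/2 0; 0 3] + [13.0000 -25.0000; -25.0000 73.0000] = [13.5000 -25.0000; -25.0000 76.0000]
BᵀPA = [18.5000 -7.0000; -60.5000 1.0000]
K = S⁻¹·BᵀPA = [-0.2656 -1.2643; -0.8834 -0.4027]
A−BK = [-0.2357 -0.2768; 0.2332 0.1945]
AᵀP(A−BK) = [2.7166 1.5243; 1.5243 1.5524]
P' = Q + AᵀP(A−BK) = [12.7166 3.0243; 3.0243 3.8024]
tr(P') = 16.5190

-0.2656 -1.2643 -0.8834 -0.4027


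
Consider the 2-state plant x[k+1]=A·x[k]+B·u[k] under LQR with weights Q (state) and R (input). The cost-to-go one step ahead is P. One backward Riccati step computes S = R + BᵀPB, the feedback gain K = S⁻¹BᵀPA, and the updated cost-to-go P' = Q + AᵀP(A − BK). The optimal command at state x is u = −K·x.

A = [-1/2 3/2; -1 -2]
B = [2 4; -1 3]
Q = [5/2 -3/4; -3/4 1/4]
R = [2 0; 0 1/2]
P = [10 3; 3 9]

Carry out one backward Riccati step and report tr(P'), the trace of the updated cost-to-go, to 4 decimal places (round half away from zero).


5.8243

BᵀP = [17.0000 -3.0000; 49.0000 39.0000]
S = R + BᵀPB = [2 0; 0 1/2] + [37.0000 59.0000; 59.0000 313.0000] = [39.0000 59.0000; 59.0000 313.5000]
BᵀPA = [-5.5000 31.5000; -63.5000 -4.5000]
K = S⁻¹·BᵀPA = [0.2312 1.1595; -0.2461 -0.2326]
A−BK = [0.0218 0.1112; -0.0306 -0.1427]
AᵀP(A−BK) = [0.1464 0.6088; 0.6088 2.9279]
P' = Q + AᵀP(A−BK) = [2.6464 -0.1412; -0.1412 3.1779]
tr(P') = 5.8243


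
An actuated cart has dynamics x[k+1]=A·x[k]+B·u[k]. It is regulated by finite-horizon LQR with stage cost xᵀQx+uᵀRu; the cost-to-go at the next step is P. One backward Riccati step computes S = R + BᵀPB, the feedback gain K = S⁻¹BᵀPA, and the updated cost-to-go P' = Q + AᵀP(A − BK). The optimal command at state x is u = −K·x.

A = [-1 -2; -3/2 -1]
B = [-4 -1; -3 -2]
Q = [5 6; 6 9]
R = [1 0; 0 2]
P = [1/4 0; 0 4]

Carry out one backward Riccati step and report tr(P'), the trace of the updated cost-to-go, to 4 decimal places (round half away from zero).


BᵀP = [-1.0000 -12.0000; -0.2500 -8.0000]
S = R + BᵀPB = [1 0; 0 2] + [40.0000 25.0000; 25.0000 16.2500] = [41.0000 25.0000; 25.0000 18.2500]
BᵀPA = [19.0000 14.0000; 12.2500 8.5000]
K = S⁻¹·BᵀPA = [0.3286 0.3489; 0.2211 -0.0122]
A−BK = [0.5355 -0.6166; -0.0720 0.0223]
AᵀP(A−BK) = [0.2982 0.0203; 0.0203 0.2191]
P' = Q + AᵀP(A−BK) = [5.2982 6.0203; 6.0203 9.2191]
tr(P') = 14.5172

14.5172


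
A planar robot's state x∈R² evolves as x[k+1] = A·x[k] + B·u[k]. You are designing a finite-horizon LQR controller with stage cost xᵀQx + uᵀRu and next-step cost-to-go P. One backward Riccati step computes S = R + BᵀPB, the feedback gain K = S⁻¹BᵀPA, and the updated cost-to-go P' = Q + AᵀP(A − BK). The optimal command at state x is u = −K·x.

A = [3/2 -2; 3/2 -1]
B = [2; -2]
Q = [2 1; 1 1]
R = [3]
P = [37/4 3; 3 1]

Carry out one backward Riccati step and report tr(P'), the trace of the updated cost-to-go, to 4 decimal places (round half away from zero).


16.8844

BᵀP = [12.5000 4.0000]
S = R + BᵀPB = [3] + [17.0000] = [20.0000]
BᵀPA = [24.7500 -29.0000]
K = S⁻¹·BᵀPA = [1.2375 -1.4500]
A−BK = [-0.9750 0.9000; 3.9750 -3.9000]
AᵀP(A−BK) = [5.9344 -6.8625; -6.8625 7.9500]
P' = Q + AᵀP(A−BK) = [7.9344 -5.8625; -5.8625 8.9500]
tr(P') = 16.8844


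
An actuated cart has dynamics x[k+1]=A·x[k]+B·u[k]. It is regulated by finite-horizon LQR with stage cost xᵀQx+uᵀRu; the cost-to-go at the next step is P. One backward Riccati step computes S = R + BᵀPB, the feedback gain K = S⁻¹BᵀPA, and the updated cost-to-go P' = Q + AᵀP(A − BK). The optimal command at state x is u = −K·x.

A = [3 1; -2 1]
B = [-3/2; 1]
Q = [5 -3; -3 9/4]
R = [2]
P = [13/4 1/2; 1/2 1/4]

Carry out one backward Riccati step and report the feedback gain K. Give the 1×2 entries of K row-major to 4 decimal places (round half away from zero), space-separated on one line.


BᵀP = [-4.3750 -0.5000]
S = R + BᵀPB = [2] + [6.0625] = [8.0625]
BᵀPA = [-12.1250 -4.8750]
K = S⁻¹·BᵀPA = [-1.5039 -0.6047]
A−BK = [0.7442 0.0930; -0.4961 1.6047]
AᵀP(A−BK) = [6.0155 2.4186; 2.4186 1.5523]
P' = Q + AᵀP(A−BK) = [11.0155 -0.5814; -0.5814 3.8023]
tr(P') = 14.8178

-1.5039 -0.6047


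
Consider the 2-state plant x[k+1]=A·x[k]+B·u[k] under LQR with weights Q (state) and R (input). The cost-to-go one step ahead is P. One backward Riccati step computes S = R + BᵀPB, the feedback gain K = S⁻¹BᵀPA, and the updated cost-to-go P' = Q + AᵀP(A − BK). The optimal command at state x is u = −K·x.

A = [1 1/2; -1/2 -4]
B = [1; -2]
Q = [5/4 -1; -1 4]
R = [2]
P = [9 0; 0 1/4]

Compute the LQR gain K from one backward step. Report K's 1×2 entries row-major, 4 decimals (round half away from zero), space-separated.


0.7708 0.5417

BᵀP = [9.0000 -0.5000]
S = R + BᵀPB = [2] + [10.0000] = [12.0000]
BᵀPA = [9.2500 6.5000]
K = S⁻¹·BᵀPA = [0.7708 0.5417]
A−BK = [0.2292 -0.0417; 1.0417 -2.9167]
AᵀP(A−BK) = [1.9323 -0.0104; -0.0104 2.7292]
P' = Q + AᵀP(A−BK) = [3.1823 -1.0104; -1.0104 6.7292]
tr(P') = 9.9115


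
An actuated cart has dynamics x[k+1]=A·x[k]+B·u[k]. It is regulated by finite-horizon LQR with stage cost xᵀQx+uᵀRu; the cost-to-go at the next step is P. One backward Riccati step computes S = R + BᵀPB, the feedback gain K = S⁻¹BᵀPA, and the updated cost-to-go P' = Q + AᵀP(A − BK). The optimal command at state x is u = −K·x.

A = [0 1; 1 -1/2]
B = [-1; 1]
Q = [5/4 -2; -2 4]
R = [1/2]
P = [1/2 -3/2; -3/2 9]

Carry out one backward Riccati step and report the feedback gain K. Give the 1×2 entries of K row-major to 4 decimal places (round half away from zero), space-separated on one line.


BᵀP = [-2.0000 10.5000]
S = R + BᵀPB = [1/2] + [12.5000] = [13.0000]
BᵀPA = [10.5000 -7.2500]
K = S⁻¹·BᵀPA = [0.8077 -0.5577]
A−BK = [0.8077 0.4423; 0.1923 0.0577]
AᵀP(A−BK) = [0.5192 -0.1442; -0.1442 0.2067]
P' = Q + AᵀP(A−BK) = [1.7692 -2.1442; -2.1442 4.2067]
tr(P') = 5.9760

0.8077 -0.5577


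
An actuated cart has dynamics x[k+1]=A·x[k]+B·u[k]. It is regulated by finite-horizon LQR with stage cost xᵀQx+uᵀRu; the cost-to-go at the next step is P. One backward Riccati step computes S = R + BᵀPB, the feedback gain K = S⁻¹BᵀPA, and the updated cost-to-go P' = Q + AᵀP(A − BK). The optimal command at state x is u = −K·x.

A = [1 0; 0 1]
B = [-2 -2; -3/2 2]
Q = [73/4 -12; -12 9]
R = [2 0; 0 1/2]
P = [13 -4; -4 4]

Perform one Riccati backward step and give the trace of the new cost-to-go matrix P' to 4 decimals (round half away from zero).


27.6057

BᵀP = [-20.0000 2.0000; -34.0000 16.0000]
S = R + BᵀPB = [2 0; 0 1/2] + [37.0000 44.0000; 44.0000 100.0000] = [39.0000 44.0000; 44.0000 100.5000]
BᵀPA = [-20.0000 2.0000; -34.0000 16.0000]
K = S⁻¹·BᵀPA = [-0.2591 -0.2536; -0.2249 0.2702]
A−BK = [0.0320 0.0333; 0.0610 0.0792]
AᵀP(A−BK) = [0.1722 0.1160; 0.1160 0.1835]
P' = Q + AᵀP(A−BK) = [18.4222 -11.8840; -11.8840 9.1835]
tr(P') = 27.6057


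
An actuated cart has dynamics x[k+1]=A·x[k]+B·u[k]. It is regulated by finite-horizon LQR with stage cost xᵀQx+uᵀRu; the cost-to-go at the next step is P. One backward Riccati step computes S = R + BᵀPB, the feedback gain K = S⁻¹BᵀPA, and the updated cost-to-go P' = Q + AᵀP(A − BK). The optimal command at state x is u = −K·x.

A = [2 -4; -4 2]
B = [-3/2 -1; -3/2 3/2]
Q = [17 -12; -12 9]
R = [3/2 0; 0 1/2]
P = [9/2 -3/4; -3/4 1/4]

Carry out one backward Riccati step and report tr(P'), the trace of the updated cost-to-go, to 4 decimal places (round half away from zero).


BᵀP = [-5.6250 0.7500; -5.6250 1.1250]
S = R + BᵀPB = [3/2 0; 0 1/2] + [7.3125 6.7500; 6.7500 7.3125] = [8.8125 6.7500; 6.7500 7.8125]
BᵀPA = [-14.2500 24.0000; -15.7500 24.7500]
K = S⁻¹·BᵀPA = [-0.2154 0.8777; -1.8299 2.4097]
A−BK = [-0.1530 -0.2738; -1.5783 -0.2979]
AᵀP(A−BK) = [2.1097 -2.5405; -2.5405 4.2959]
P' = Q + AᵀP(A−BK) = [19.1097 -14.5405; -14.5405 13.2959]
tr(P') = 32.4056

32.4056


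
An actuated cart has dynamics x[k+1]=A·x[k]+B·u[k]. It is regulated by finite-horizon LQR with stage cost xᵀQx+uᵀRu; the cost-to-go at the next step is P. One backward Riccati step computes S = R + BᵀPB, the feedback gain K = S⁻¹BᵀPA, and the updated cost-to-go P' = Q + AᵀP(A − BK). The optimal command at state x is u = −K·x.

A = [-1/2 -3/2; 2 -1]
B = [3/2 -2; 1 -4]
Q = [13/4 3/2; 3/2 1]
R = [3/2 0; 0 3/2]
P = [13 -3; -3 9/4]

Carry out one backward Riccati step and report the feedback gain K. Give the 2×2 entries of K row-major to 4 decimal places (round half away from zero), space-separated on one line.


BᵀP = [16.5000 -2.2500; -14.0000 -3.0000]
S = R + BᵀPB = [3/2 0; 0 3/2] + [22.5000 -24.0000; -24.0000 40.0000] = [24.0000 -24.0000; -24.0000 41.5000]
BᵀPA = [-12.7500 -22.5000; 1.0000 24.0000]
K = S⁻¹·BᵀPA = [-1.2027 -0.8518; -0.6714 0.0857]
A−BK = [-0.0388 -0.0509; 0.5170 0.1946]
AᵀP(A−BK) = [3.5873 1.8040; 1.8040 1.2777]
P' = Q + AᵀP(A−BK) = [6.8373 3.3040; 3.3040 2.2777]
tr(P') = 9.1150

-1.2027 -0.8518 -0.6714 0.0857


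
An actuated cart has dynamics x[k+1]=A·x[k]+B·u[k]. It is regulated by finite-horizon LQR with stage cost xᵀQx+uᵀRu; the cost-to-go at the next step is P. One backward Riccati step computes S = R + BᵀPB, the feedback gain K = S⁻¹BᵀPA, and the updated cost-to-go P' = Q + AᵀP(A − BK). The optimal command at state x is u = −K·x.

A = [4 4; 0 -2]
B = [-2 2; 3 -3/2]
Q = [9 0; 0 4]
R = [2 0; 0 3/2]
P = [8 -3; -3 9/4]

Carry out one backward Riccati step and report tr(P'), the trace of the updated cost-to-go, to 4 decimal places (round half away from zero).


26.6815

BᵀP = [-25.0000 12.7500; 20.5000 -9.3750]
S = R + BᵀPB = [2 0; 0 3/2] + [88.2500 -69.1250; -69.1250 55.0625] = [90.2500 -69.1250; -69.1250 56.5625]
BᵀPA = [-100.0000 -125.5000; 82.0000 100.7500]
K = S⁻¹·BᵀPA = [0.0368 -0.4112; 1.4946 1.2787]
A−BK = [1.0842 0.6202; 2.1317 1.1516]
AᵀP(A−BK) = [9.1149 6.0276; 6.0276 4.5666]
P' = Q + AᵀP(A−BK) = [18.1149 6.0276; 6.0276 8.5666]
tr(P') = 26.6815


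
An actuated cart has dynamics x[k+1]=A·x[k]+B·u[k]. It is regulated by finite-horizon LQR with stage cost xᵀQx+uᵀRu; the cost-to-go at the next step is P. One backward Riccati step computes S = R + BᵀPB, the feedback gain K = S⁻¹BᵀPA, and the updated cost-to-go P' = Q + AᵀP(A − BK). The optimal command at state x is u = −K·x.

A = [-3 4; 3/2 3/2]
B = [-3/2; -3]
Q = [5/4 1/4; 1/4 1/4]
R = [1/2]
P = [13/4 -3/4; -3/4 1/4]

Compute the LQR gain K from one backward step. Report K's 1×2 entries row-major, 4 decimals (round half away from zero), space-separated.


BᵀP = [-2.6250 0.3750]
S = R + BᵀPB = [1/2] + [2.8125] = [3.3125]
BᵀPA = [8.4375 -9.9375]
K = S⁻¹·BᵀPA = [2.5472 -3.0000]
A−BK = [0.8208 -0.5000; 9.1415 -7.5000]
AᵀP(A−BK) = [15.0708 -14.2500; -14.2500 13.7500]
P' = Q + AᵀP(A−BK) = [16.3208 -14.0000; -14.0000 14.0000]
tr(P') = 30.3208

2.5472 -3.0000


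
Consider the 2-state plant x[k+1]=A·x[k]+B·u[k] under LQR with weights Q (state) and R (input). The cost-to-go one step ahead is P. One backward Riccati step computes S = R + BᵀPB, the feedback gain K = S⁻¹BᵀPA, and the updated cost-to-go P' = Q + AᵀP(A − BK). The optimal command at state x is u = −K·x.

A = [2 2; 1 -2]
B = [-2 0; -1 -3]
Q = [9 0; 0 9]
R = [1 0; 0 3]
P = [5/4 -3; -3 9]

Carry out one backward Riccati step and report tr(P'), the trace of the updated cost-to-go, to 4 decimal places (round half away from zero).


BᵀP = [0.5000 -3.0000; 9.0000 -27.0000]
S = R + BᵀPB = [1 0; 0 3] + [2.0000 9.0000; 9.0000 81.0000] = [3.0000 9.0000; 9.0000 84.0000]
BᵀPA = [-2.0000 7.0000; -9.0000 72.0000]
K = S⁻¹·BᵀPA = [-0.5088 -0.3509; -0.0526 0.8947]
A−BK = [0.9825 1.2982; 0.3333 0.3333]
AᵀP(A−BK) = [0.5088 0.3509; 0.3509 3.0351]
P' = Q + AᵀP(A−BK) = [9.5088 0.3509; 0.3509 12.0351]
tr(P') = 21.5439

21.5439


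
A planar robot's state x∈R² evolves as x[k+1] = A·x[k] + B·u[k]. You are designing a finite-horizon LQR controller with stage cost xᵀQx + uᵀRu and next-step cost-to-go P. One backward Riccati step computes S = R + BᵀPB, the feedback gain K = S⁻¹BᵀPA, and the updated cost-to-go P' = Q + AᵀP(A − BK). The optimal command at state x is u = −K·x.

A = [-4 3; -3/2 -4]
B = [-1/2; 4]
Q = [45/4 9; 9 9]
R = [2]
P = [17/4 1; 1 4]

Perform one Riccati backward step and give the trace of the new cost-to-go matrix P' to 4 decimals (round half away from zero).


122.1093

BᵀP = [1.8750 15.5000]
S = R + BᵀPB = [2] + [61.0625] = [63.0625]
BᵀPA = [-30.7500 -56.3750]
K = S⁻¹·BᵀPA = [-0.4876 -0.8940]
A−BK = [-4.2438 2.5530; 0.4504 -0.4242]
AᵀP(A−BK) = [74.0059 -42.9891; -42.9891 27.8533]
P' = Q + AᵀP(A−BK) = [85.2559 -33.9891; -33.9891 36.8533]
tr(P') = 122.1093


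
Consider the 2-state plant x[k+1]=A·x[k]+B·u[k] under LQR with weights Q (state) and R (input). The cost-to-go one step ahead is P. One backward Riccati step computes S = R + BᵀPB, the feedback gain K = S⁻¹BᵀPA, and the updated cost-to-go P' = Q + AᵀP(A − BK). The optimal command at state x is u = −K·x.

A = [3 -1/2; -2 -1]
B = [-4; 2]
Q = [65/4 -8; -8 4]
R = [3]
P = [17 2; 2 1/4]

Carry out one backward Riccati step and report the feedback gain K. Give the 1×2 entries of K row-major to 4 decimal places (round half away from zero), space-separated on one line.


BᵀP = [-64.0000 -7.5000]
S = R + BᵀPB = [3] + [241.0000] = [244.0000]
BᵀPA = [-177.0000 39.5000]
K = S⁻¹·BᵀPA = [-0.7254 0.1619]
A−BK = [0.0984 0.1475; -0.5492 -1.3238]
AᵀP(A−BK) = [1.6025 -0.3463; -0.3463 0.1055]
P' = Q + AᵀP(A−BK) = [17.8525 -8.3463; -8.3463 4.1055]
tr(P') = 21.9580

-0.7254 0.1619


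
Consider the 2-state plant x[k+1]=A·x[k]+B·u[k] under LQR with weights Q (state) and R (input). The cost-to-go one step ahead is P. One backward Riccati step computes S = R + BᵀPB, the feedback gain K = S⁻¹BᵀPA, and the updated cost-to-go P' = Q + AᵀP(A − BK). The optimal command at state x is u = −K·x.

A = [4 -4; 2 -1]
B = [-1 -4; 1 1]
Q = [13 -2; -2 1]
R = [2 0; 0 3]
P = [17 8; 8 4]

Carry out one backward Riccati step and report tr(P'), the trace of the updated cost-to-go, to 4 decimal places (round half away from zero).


28.4116

BᵀP = [-9.0000 -4.0000; -60.0000 -28.0000]
S = R + BᵀPB = [2 0; 0 3] + [5.0000 32.0000; 32.0000 212.0000] = [7.0000 32.0000; 32.0000 215.0000]
BᵀPA = [-44.0000 40.0000; -296.0000 268.0000]
K = S⁻¹·BᵀPA = [0.0249 0.0499; -1.3805 1.2391]
A−BK = [-1.4969 1.0062; 3.3555 -2.2890]
AᵀP(A−BK) = [8.4823 -7.0353; -7.0353 5.9293]
P' = Q + AᵀP(A−BK) = [21.4823 -9.0353; -9.0353 6.9293]
tr(P') = 28.4116


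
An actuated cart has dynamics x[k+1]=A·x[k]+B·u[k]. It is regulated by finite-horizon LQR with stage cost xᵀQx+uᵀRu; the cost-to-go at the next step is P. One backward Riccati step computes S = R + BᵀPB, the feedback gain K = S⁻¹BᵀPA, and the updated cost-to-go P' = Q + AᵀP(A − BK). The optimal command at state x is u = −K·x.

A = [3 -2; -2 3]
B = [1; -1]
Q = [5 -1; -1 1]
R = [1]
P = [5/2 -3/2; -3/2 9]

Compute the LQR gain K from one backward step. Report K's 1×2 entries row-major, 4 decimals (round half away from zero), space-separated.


BᵀP = [4.0000 -10.5000]
S = R + BᵀPB = [1] + [14.5000] = [15.5000]
BᵀPA = [33.0000 -39.5000]
K = S⁻¹·BᵀPA = [2.1290 -2.5484]
A−BK = [0.8710 0.5484; 0.1290 0.4516]
AᵀP(A−BK) = [6.2419 -4.4032; -4.4032 8.3387]
P' = Q + AᵀP(A−BK) = [11.2419 -5.4032; -5.4032 9.3387]
tr(P') = 20.5806

2.1290 -2.5484


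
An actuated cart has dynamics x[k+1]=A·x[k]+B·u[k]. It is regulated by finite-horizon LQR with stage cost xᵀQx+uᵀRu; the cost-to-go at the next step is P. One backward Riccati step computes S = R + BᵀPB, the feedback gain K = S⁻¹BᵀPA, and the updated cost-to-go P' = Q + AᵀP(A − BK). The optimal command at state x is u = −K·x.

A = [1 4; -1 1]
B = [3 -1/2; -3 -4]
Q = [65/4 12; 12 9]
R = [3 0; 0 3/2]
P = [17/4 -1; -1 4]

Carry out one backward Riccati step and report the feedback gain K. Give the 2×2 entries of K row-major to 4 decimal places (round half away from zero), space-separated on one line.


0.3140 1.0549 0.0161 -1.0068

BᵀP = [15.7500 -15.0000; 1.8750 -15.5000]
S = R + BᵀPB = [3 0; 0 3/2] + [92.2500 52.1250; 52.1250 61.0625] = [95.2500 52.1250; 52.1250 62.5625]
BᵀPA = [30.7500 48.0000; 17.3750 -8.0000]
K = S⁻¹·BᵀPA = [0.3140 1.0549; 0.0161 -1.0068]
A−BK = [0.0659 0.3320; 0.0064 0.1376]
AᵀP(A−BK) = [0.3140 1.0549; 1.0549 5.3114]
P' = Q + AᵀP(A−BK) = [16.5640 13.0549; 13.0549 14.3114]
tr(P') = 30.8755


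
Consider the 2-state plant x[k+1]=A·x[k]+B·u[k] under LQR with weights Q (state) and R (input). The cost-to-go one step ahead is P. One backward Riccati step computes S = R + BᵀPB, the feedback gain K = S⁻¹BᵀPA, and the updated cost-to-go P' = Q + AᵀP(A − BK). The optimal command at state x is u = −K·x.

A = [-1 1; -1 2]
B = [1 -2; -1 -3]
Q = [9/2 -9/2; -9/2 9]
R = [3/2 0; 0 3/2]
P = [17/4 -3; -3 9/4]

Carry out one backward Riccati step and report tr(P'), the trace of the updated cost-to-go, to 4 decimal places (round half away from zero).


13.9492

BᵀP = [7.2500 -5.2500; 0.5000 -0.7500]
S = R + BᵀPB = [3/2 0; 0 3/2] + [12.5000 1.2500; 1.2500 1.2500] = [14.0000 1.2500; 1.2500 2.7500]
BᵀPA = [-2.0000 -3.2500; 0.2500 -1.0000]
K = S⁻¹·BᵀPA = [-0.1574 -0.2081; 0.1624 -0.2690]
A−BK = [-0.5178 0.6701; -0.6701 0.9848]
AᵀP(A−BK) = [0.1447 -0.0990; -0.0990 0.3046]
P' = Q + AᵀP(A−BK) = [4.6447 -4.5990; -4.5990 9.3046]
tr(P') = 13.9492


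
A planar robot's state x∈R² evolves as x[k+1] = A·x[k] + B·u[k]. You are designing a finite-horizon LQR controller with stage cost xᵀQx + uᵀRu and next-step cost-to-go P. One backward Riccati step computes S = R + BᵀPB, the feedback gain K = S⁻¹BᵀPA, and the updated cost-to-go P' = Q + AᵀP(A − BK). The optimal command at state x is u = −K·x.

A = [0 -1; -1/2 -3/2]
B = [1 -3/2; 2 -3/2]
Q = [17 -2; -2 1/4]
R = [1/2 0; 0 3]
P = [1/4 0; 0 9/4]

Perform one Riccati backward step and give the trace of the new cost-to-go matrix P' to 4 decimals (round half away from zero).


17.5492

BᵀP = [0.2500 4.5000; -0.3750 -3.3750]
S = R + BᵀPB = [1/2 0; 0 3] + [9.2500 -7.1250; -7.1250 5.6250] = [9.7500 -7.1250; -7.1250 8.6250]
BᵀPA = [-2.2500 -7.0000; 1.6875 5.4375]
K = S⁻¹·BᵀPA = [-0.2215 -0.6491; 0.0127 0.0942]
A−BK = [0.2405 -0.2096; -0.0380 -0.0605]
AᵀP(A−BK) = [0.0427 0.0680; 0.0680 0.2565]
P' = Q + AᵀP(A−BK) = [17.0427 -1.9320; -1.9320 0.5065]
tr(P') = 17.5492


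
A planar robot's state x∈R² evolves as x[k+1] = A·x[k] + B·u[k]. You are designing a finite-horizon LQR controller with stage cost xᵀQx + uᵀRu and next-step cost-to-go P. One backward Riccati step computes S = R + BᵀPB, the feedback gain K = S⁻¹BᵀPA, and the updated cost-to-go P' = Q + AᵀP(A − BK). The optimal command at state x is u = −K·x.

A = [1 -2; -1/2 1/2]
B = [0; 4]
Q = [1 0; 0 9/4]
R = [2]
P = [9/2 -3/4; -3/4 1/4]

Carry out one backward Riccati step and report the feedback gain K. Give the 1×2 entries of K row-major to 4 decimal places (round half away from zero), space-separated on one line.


-0.5833 1.0833

BᵀP = [-3.0000 1.0000]
S = R + BᵀPB = [2] + [4.0000] = [6.0000]
BᵀPA = [-3.5000 6.5000]
K = S⁻¹·BᵀPA = [-0.5833 1.0833]
A−BK = [1.0000 -2.0000; 1.8333 -3.8333]
AᵀP(A−BK) = [3.2708 -6.3958; -6.3958 12.5208]
P' = Q + AᵀP(A−BK) = [4.2708 -6.3958; -6.3958 14.7708]
tr(P') = 19.0417


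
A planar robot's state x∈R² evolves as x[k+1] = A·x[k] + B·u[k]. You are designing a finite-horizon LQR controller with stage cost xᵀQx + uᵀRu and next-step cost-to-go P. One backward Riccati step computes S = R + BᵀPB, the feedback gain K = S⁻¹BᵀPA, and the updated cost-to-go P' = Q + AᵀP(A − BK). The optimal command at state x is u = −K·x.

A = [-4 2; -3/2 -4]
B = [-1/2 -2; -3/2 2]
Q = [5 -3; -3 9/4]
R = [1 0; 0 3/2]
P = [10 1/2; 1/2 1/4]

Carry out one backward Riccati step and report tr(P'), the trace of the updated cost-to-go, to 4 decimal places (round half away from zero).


17.0917

BᵀP = [-5.7500 -0.6250; -19.0000 -0.5000]
S = R + BᵀPB = [1 0; 0 3/2] + [3.8125 10.2500; 10.2500 37.0000] = [4.8125 10.2500; 10.2500 38.5000]
BᵀPA = [23.9375 -9.0000; 76.7500 -36.0000]
K = S⁻¹·BᵀPA = [1.6817 0.2805; 1.5458 -1.0097]
A−BK = [-0.0676 0.1208; -2.0690 -1.5598]
AᵀP(A−BK) = [7.6680 -1.2166; -1.2166 2.1737]
P' = Q + AᵀP(A−BK) = [12.6680 -4.2166; -4.2166 4.4237]
tr(P') = 17.0917


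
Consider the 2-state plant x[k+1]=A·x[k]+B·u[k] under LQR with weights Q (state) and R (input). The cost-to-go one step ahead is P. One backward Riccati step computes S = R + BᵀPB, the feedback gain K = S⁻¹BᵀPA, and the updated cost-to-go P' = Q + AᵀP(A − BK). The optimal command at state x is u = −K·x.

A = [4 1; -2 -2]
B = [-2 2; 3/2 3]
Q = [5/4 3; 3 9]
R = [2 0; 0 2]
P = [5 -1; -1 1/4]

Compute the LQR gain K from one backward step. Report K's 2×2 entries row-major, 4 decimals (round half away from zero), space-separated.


-1.4049 -0.4930 0.6692 0.1367

BᵀP = [-11.5000 2.3750; 7.0000 -1.2500]
S = R + BᵀPB = [2 0; 0 2] + [26.5625 -15.8750; -15.8750 10.2500] = [28.5625 -15.8750; -15.8750 12.2500]
BᵀPA = [-50.7500 -16.2500; 30.5000 9.5000]
K = S⁻¹·BᵀPA = [-1.4049 -0.4930; 0.6692 0.1367]
A−BK = [-0.1481 -0.2593; -1.9004 -1.6705]
AᵀP(A−BK) = [5.2925 1.8135; 1.8135 0.6909]
P' = Q + AᵀP(A−BK) = [6.5425 4.8135; 4.8135 9.6909]
tr(P') = 16.2334


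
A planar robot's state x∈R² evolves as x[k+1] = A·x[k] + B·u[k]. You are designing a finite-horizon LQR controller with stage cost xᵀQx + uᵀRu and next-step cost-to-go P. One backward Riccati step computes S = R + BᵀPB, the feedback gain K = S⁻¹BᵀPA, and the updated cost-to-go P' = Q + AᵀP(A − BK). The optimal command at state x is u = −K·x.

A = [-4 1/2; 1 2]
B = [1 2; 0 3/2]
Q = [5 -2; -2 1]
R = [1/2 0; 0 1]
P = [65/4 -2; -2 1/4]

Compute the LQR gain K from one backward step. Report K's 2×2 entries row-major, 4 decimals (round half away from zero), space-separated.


BᵀP = [16.2500 -2.0000; 29.5000 -3.6250]
S = R + BᵀPB = [1/2 0; 0 1] + [16.2500 29.5000; 29.5000 53.5625] = [16.7500 29.5000; 29.5000 54.5625]
BᵀPA = [-67.0000 4.1250; -121.6250 7.5000]
K = S⁻¹·BᵀPA = [-1.5513 0.0875; -1.3903 0.0902]
A−BK = [0.3320 0.2322; 3.0855 1.8648]
AᵀP(A−BK) = [3.2100 -0.1732; -0.1732 0.0254]
P' = Q + AᵀP(A−BK) = [8.2100 -2.1732; -2.1732 1.0254]
tr(P') = 9.2355

-1.5513 0.0875 -1.3903 0.0902


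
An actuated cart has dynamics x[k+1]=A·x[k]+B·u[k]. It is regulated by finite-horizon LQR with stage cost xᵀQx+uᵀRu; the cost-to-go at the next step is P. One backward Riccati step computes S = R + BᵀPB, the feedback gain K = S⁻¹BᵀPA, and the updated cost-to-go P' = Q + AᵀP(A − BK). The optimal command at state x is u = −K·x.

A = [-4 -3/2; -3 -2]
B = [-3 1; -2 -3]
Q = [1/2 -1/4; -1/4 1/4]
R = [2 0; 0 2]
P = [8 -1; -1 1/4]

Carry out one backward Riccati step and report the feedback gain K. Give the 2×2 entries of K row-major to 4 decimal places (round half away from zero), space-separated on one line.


1.1664 0.4562 -0.2379 0.0250

BᵀP = [-22.0000 2.5000; 11.0000 -1.7500]
S = R + BᵀPB = [2 0; 0 2] + [61.0000 -29.5000; -29.5000 16.2500] = [63.0000 -29.5000; -29.5000 18.2500]
BᵀPA = [80.5000 28.0000; -38.7500 -13.0000]
K = S⁻¹·BᵀPA = [1.1664 0.4562; -0.2379 0.0250]
A−BK = [-0.2630 -0.1565; -1.3810 -1.0125]
AᵀP(A−BK) = [3.1377 1.2487; 1.2487 0.5528]
P' = Q + AᵀP(A−BK) = [3.6377 0.9987; 0.9987 0.8028]
tr(P') = 4.4405


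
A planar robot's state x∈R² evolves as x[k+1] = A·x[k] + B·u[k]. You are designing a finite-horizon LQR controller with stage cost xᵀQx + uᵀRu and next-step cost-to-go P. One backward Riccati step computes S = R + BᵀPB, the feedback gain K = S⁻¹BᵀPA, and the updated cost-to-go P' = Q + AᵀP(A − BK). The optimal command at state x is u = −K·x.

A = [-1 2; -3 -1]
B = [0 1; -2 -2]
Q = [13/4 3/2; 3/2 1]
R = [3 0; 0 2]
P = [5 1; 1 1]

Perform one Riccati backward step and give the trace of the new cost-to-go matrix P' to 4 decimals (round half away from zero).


21.8056

BᵀP = [-2.0000 -2.0000; 3.0000 -1.0000]
S = R + BᵀPB = [3 0; 0 2] + [4.0000 2.0000; 2.0000 5.0000] = [7.0000 2.0000; 2.0000 7.0000]
BᵀPA = [8.0000 -2.0000; 0.0000 7.0000]
K = S⁻¹·BᵀPA = [1.2444 -0.6222; -0.3556 1.1778]
A−BK = [-0.6444 0.8222; -1.2222 0.1111]
AᵀP(A−BK) = [10.0444 -7.0222; -7.0222 7.5111]
P' = Q + AᵀP(A−BK) = [13.2944 -5.5222; -5.5222 8.5111]
tr(P') = 21.8056


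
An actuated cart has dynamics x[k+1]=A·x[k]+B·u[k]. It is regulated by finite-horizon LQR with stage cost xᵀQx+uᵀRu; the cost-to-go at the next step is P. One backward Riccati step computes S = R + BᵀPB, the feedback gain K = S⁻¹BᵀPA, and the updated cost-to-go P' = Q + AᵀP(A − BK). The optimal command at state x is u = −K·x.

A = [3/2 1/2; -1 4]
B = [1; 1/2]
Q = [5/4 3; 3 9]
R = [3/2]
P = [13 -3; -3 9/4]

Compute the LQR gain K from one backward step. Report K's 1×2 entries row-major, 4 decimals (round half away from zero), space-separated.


BᵀP = [11.5000 -1.8750]
S = R + BᵀPB = [3/2] + [10.5625] = [12.0625]
BᵀPA = [19.1250 -1.7500]
K = S⁻¹·BᵀPA = [1.5855 -0.1451]
A−BK = [-0.0855 0.6451; -1.7927 4.0725]
AᵀP(A−BK) = [10.1775 -12.9754; -12.9754 26.9961]
P' = Q + AᵀP(A−BK) = [11.4275 -9.9754; -9.9754 35.9961]
tr(P') = 47.4236

1.5855 -0.1451


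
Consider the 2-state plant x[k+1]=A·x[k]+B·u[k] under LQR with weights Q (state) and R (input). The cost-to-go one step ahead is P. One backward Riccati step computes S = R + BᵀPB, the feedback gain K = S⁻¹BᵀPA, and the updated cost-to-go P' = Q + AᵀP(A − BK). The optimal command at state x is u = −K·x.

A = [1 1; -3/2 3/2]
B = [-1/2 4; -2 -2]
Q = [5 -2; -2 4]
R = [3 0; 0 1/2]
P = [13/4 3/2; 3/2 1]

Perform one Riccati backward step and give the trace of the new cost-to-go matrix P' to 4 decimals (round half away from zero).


10.4312

BᵀP = [-4.6250 -2.7500; 10.0000 4.0000]
S = R + BᵀPB = [3 0; 0 1/2] + [7.8125 -13.0000; -13.0000 32.0000] = [10.8125 -13.0000; -13.0000 32.5000]
BᵀPA = [-0.5000 -8.7500; 4.0000 16.0000]
K = S⁻¹·BᵀPA = [0.1960 -0.4187; 0.2015 0.3248]
A−BK = [0.2921 -0.5087; -0.7051 1.3122]
AᵀP(A−BK) = [0.2921 -0.5087; -0.5087 1.1391]
P' = Q + AᵀP(A−BK) = [5.2921 -2.5087; -2.5087 5.1391]
tr(P') = 10.4312


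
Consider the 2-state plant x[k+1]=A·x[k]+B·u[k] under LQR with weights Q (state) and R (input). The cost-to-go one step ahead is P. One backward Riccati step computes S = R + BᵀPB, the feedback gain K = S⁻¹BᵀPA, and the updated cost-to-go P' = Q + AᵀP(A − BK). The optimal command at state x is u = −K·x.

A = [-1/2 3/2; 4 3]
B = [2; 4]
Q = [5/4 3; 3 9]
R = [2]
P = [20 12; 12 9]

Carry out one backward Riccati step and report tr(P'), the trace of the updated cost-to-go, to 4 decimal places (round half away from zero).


20.4653

BᵀP = [88.0000 60.0000]
S = R + BᵀPB = [2] + [416.0000] = [418.0000]
BᵀPA = [196.0000 312.0000]
K = S⁻¹·BᵀPA = [0.4689 0.7464]
A−BK = [-1.4378 0.0072; 2.1244 0.0144]
AᵀP(A−BK) = [9.0957 0.7033; 0.7033 1.1196]
P' = Q + AᵀP(A−BK) = [10.3457 3.7033; 3.7033 10.1196]
tr(P') = 20.4653


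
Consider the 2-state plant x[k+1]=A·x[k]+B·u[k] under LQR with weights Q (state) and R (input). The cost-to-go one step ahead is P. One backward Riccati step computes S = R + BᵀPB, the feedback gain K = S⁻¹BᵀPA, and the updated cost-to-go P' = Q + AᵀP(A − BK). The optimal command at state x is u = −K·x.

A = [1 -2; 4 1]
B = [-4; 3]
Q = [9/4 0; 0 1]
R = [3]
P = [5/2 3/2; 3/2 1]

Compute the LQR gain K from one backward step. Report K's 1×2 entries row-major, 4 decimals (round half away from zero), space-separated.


-1.0938 0.5000

BᵀP = [-5.5000 -3.0000]
S = R + BᵀPB = [3] + [13.0000] = [16.0000]
BᵀPA = [-17.5000 8.0000]
K = S⁻¹·BᵀPA = [-1.0938 0.5000]
A−BK = [-3.3750 0.0000; 7.2813 -0.5000]
AᵀP(A−BK) = [11.3594 -2.7500; -2.7500 1.0000]
P' = Q + AᵀP(A−BK) = [13.6094 -2.7500; -2.7500 2.0000]
tr(P') = 15.6094


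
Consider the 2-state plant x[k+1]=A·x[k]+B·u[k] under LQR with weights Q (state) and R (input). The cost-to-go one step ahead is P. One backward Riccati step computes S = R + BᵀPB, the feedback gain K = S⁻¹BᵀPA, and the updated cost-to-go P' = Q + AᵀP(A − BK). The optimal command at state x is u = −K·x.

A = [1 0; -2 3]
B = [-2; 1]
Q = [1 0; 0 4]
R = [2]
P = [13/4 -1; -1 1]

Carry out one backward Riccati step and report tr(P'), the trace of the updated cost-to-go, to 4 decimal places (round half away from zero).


12.0875

BᵀP = [-7.5000 3.0000]
S = R + BᵀPB = [2] + [18.0000] = [20.0000]
BᵀPA = [-13.5000 9.0000]
K = S⁻¹·BᵀPA = [-0.6750 0.4500]
A−BK = [-0.3500 0.9000; -1.3250 2.5500]
AᵀP(A−BK) = [2.1375 -2.9250; -2.9250 4.9500]
P' = Q + AᵀP(A−BK) = [3.1375 -2.9250; -2.9250 8.9500]
tr(P') = 12.0875


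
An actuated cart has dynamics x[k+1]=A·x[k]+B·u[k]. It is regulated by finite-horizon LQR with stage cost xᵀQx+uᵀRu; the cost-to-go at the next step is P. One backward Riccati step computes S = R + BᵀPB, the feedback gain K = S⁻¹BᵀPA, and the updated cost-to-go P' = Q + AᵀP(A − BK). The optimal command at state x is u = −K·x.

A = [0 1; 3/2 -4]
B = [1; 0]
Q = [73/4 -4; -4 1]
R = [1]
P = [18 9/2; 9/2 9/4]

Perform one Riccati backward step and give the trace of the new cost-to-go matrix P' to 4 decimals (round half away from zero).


BᵀP = [18.0000 4.5000]
S = R + BᵀPB = [1] + [18.0000] = [19.0000]
BᵀPA = [6.7500 0.0000]
K = S⁻¹·BᵀPA = [0.3553 0.0000]
A−BK = [-0.3553 1.0000; 1.5000 -4.0000]
AᵀP(A−BK) = [2.6645 -6.7500; -6.7500 18.0000]
P' = Q + AᵀP(A−BK) = [20.9145 -10.7500; -10.7500 19.0000]
tr(P') = 39.9145

39.9145


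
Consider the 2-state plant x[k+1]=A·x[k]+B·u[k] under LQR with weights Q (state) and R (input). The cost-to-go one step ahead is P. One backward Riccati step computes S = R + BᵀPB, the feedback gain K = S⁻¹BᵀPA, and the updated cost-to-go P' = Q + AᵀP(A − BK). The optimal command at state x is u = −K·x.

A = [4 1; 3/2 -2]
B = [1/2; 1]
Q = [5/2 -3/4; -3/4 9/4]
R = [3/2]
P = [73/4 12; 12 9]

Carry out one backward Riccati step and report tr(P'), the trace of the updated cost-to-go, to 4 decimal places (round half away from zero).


41.2818

BᵀP = [21.1250 15.0000]
S = R + BᵀPB = [3/2] + [25.5625] = [27.0625]
BᵀPA = [107.0000 -8.8750]
K = S⁻¹·BᵀPA = [3.9538 -0.3279]
A−BK = [2.0231 1.1640; -2.4538 -1.6721]
AᵀP(A−BK) = [33.1923 3.0901; 3.0901 3.3395]
P' = Q + AᵀP(A−BK) = [35.6923 2.3401; 2.3401 5.5895]
tr(P') = 41.2818


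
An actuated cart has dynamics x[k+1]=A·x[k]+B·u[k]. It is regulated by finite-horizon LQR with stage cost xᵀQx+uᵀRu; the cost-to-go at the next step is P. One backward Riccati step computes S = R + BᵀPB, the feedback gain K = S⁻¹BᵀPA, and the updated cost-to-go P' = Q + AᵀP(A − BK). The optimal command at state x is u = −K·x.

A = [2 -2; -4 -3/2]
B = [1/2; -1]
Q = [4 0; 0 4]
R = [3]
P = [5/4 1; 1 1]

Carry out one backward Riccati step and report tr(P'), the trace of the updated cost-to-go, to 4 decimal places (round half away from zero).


25.0991

BᵀP = [-0.3750 -0.5000]
S = R + BᵀPB = [3] + [0.3125] = [3.3125]
BᵀPA = [1.2500 1.5000]
K = S⁻¹·BᵀPA = [0.3774 0.4528]
A−BK = [1.8113 -2.2264; -3.6226 -1.0472]
AᵀP(A−BK) = [4.5283 5.4340; 5.4340 12.5708]
P' = Q + AᵀP(A−BK) = [8.5283 5.4340; 5.4340 16.5708]
tr(P') = 25.0991


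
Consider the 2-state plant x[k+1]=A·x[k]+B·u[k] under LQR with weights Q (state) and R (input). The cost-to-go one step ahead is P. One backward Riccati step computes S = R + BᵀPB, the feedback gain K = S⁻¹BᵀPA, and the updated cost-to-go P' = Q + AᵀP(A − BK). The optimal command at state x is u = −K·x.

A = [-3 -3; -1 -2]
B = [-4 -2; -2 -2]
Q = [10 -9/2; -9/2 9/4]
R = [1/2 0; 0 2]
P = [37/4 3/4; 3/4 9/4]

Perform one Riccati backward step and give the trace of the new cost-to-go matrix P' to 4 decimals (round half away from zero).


BᵀP = [-38.5000 -7.5000; -20.0000 -6.0000]
S = R + BᵀPB = [1/2 0; 0 2] + [169.0000 92.0000; 92.0000 52.0000] = [169.5000 92.0000; 92.0000 54.0000]
BᵀPA = [123.0000 130.5000; 66.0000 72.0000]
K = S⁻¹·BᵀPA = [0.8273 0.6139; -0.1872 0.2874]
A−BK = [-0.0653 0.0305; 0.2801 -0.1974]
AᵀP(A−BK) = [0.6009 0.0196; 0.0196 0.4409]
P' = Q + AᵀP(A−BK) = [10.6009 -4.4804; -4.4804 2.6909]
tr(P') = 13.2917

13.2917


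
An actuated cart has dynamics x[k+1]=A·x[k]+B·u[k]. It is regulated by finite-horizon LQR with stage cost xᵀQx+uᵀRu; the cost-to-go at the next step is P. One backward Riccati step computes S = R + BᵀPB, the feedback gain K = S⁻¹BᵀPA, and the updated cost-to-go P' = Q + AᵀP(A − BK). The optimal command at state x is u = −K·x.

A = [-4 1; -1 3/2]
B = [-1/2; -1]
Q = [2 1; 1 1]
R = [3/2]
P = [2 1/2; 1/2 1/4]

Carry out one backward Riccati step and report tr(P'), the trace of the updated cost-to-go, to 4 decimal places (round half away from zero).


BᵀP = [-1.5000 -0.5000]
S = R + BᵀPB = [3/2] + [1.2500] = [2.7500]
BᵀPA = [6.5000 -2.2500]
K = S⁻¹·BᵀPA = [2.3636 -0.8182]
A−BK = [-2.8182 0.5909; 1.3636 0.6818]
AᵀP(A−BK) = [20.8864 -6.5568; -6.5568 2.2216]
P' = Q + AᵀP(A−BK) = [22.8864 -5.5568; -5.5568 3.2216]
tr(P') = 26.1080

26.1080


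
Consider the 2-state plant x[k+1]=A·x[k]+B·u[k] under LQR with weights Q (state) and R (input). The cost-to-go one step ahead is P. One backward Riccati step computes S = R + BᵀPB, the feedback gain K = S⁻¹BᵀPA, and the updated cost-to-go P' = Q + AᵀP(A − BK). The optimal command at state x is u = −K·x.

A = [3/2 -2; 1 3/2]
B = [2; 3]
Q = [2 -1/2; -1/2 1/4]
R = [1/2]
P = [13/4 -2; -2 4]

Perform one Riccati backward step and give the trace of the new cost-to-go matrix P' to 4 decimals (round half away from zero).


BᵀP = [0.5000 8.0000]
S = R + BᵀPB = [1/2] + [25.0000] = [25.5000]
BᵀPA = [8.7500 11.0000]
K = S⁻¹·BᵀPA = [0.3431 0.4314]
A−BK = [0.8137 -2.8627; -0.0294 0.2059]
AᵀP(A−BK) = [2.3100 -8.0245; -8.0245 29.2549]
P' = Q + AᵀP(A−BK) = [4.3100 -8.5245; -8.5245 29.5049]
tr(P') = 33.8150

33.8150


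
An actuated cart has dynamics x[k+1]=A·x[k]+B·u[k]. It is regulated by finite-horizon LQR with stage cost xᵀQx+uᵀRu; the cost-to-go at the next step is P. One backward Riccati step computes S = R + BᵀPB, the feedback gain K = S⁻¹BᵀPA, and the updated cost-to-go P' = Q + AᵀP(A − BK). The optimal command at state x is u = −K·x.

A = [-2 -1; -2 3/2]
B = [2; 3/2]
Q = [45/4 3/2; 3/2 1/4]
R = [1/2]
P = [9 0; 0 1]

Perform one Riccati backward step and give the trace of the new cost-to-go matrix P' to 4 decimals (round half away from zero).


BᵀP = [18.0000 1.5000]
S = R + BᵀPB = [1/2] + [38.2500] = [38.7500]
BᵀPA = [-39.0000 -15.7500]
K = S⁻¹·BᵀPA = [-1.0065 -0.4065]
A−BK = [0.0129 -0.1871; -0.4903 2.1097]
AᵀP(A−BK) = [0.7484 -0.8516; -0.8516 4.8484]
P' = Q + AᵀP(A−BK) = [11.9984 0.6484; 0.6484 5.0984]
tr(P') = 17.0968

17.0968
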